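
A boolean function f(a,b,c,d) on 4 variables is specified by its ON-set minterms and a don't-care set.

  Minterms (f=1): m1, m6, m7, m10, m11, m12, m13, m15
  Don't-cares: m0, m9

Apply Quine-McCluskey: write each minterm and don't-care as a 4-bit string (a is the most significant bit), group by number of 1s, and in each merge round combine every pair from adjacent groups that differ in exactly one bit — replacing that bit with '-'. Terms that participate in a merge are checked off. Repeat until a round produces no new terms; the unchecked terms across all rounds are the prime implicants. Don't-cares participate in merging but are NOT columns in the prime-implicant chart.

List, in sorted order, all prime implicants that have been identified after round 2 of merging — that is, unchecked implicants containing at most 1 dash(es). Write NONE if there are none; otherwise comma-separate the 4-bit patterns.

size-2^0 implicants → 0000(✓)  0001(✓)  0110(✓)  0111(✓)  1001(✓)  1010(✓)  1011(✓)  1100(✓)  1101(✓)  1111(✓)
size-2^1 implicants → -001  -111  000-  011-  1-01(✓)  1-11(✓)  10-1(✓)  101-  11-1(✓)  110-
size-2^2 implicants → 1--1
Unchecked terms (primes): -001, -111, 000-, 011-, 1--1, 101-, 110-

-001, -111, 000-, 011-, 101-, 110-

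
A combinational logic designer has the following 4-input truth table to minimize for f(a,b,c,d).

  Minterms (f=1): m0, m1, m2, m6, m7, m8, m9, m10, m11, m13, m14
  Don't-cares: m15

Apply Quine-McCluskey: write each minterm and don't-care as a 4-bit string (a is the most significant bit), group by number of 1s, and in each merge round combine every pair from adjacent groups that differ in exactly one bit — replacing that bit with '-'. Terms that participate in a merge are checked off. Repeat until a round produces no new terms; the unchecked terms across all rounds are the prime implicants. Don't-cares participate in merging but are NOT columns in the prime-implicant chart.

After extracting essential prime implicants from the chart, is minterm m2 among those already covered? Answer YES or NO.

NO

Round 0: 0000✓ 0001✓ 0010✓ 0110✓ 0111✓ 1000✓ 1001✓ 1010✓ 1011✓ 1101✓ 1110✓ 1111✓
Round 1: -000✓ -001✓ -010✓ -110✓ -111✓ 0-10✓ 00-0✓ 000-✓ 011-✓ 1-01✓ 1-10✓ 1-11✓ 10-0✓ 10-1✓ 100-✓ 101-✓ 11-1✓ 111-✓
Round 2: --10 -0-0 -00- -11- 1--1 1-1- 10--
PIs = {--10, -0-0, -00-, -11-, 1--1, 1-1-, 10--}
Coverage chart:
  m0: -0-0,-00-
  m1: -00- ←essential
  m2: --10,-0-0
  m6: --10,-11-
  m7: -11- ←essential
  m8: -0-0,-00-,10--
  m9: -00-,1--1,10--
  m10: --10,-0-0,1-1-,10--
  m11: 1--1,1-1-,10--
  m13: 1--1 ←essential
  m14: --10,-11-,1-1-
Essential: -00-, -11-, 1--1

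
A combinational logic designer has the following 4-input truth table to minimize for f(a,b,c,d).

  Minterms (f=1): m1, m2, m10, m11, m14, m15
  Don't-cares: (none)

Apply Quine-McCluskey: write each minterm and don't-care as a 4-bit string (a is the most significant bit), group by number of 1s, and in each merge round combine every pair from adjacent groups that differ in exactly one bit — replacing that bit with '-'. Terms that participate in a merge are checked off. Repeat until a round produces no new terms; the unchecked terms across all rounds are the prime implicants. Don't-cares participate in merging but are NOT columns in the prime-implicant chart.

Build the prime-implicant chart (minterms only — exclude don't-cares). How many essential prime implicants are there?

3

Round 0: 0001 0010✓ 1010✓ 1011✓ 1110✓ 1111✓
Round 1: -010 1-10✓ 1-11✓ 101-✓ 111-✓
Round 2: 1-1-
PIs = {-010, 0001, 1-1-}
Coverage chart:
  m1: 0001 ←essential
  m2: -010 ←essential
  m10: -010,1-1-
  m11: 1-1- ←essential
  m14: 1-1- ←essential
  m15: 1-1- ←essential
Essential: -010, 0001, 1-1-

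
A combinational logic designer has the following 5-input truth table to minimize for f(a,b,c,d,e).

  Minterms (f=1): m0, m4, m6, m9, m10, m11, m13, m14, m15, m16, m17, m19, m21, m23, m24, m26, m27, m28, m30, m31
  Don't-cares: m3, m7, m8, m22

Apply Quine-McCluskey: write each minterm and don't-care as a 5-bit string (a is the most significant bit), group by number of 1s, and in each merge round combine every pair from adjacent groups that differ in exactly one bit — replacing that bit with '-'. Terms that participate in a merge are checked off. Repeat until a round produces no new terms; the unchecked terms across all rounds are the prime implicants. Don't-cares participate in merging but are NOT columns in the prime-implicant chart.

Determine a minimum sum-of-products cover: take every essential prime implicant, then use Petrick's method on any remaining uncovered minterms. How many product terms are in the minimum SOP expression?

[col 0] 00000*, 00011*, 00100*, 00110*, 00111*, 01000*, 01001*, 01010*, 01011*, 01101*, 01110*, 01111*, 10000*, 10001*, 10011*, 10101*, 10110*, 10111*, 11000*, 11010*, 11011*, 11100*, 11110*, 11111*
[col 1] -0000*, -0011*, -0110*, -0111*, -1000*, -1010*, -1011*, -1110*, -1111*, 0-000*, 0-011*, 0-110*, 0-111*, 00-00, 00-11*, 001-0, 0011-*, 01-01*, 01-10*, 01-11*, 010-0*, 010-1*, 0100-*, 0101-*, 011-1*, 0111-*, 1-000*, 1-011*, 1-110*, 1-111*, 10-01*, 10-11*, 100-1*, 1000-, 101-1*, 1011-*, 11-00*, 11-10*, 11-11*, 110-0*, 1101-*, 111-0*, 1111-*
[col 2] --000, --011*, --110*, --111*, -0-11*, -011-*, -1-10*, -1-11*, -10-0, -101-*, -111-*, 0--11*, 0-11-*, 01--1, 01-1-*, 010--, 1--11*, 1-11-*, 10--1, 11--0, 11-1-*
[col 3] ---11, --11-, -1-1-
Prime implicants: ---11, --000, --11-, -1-1-, -10-0, 00-00, 001-0, 01--1, 010--, 10--1, 1000-, 11--0
PI chart (minterm → PIs covering it):
  0 | --000,00-00
  4 | 00-00,001-0
  6 | --11-,001-0
  9 | 01--1,010--
  10 | -1-1-,-10-0,010--
  11 | ---11,-1-1-,01--1,010--
  13 | 01--1  (sole → essential)
  14 | --11-,-1-1-
  15 | ---11,--11-,-1-1-,01--1
  16 | --000,1000-
  17 | 10--1,1000-
  19 | ---11,10--1
  21 | 10--1  (sole → essential)
  23 | ---11,--11-,10--1
  24 | --000,-10-0,11--0
  26 | -1-1-,-10-0,11--0
  27 | ---11,-1-1-
  28 | 11--0  (sole → essential)
  30 | --11-,-1-1-,11--0
  31 | ---11,--11-,-1-1-
Essential prime implicants: 01--1, 10--1, 11--0
Petrick residual → --000, -1-1-, 001-0
Minimum SOP uses 6 PIs: c'd'e' + bd + a'b'ce' + a'be + ab'e + abe'

6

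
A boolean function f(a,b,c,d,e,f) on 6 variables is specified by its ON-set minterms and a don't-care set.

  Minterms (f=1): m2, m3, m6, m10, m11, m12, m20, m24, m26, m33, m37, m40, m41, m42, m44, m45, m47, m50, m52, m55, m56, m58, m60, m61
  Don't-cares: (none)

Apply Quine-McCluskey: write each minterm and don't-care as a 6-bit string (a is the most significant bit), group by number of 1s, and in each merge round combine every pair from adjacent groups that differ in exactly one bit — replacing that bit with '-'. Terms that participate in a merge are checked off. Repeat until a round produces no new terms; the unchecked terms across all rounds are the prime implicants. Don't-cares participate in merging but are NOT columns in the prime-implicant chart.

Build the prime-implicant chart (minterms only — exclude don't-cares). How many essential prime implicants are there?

10

size-2^0 implicants → 000010(✓)  000011(✓)  000110(✓)  001010(✓)  001011(✓)  001100(✓)  010100(✓)  011000(✓)  011010(✓)  100001(✓)  100101(✓)  101000(✓)  101001(✓)  101010(✓)  101100(✓)  101101(✓)  101111(✓)  110010(✓)  110100(✓)  110111  111000(✓)  111010(✓)  111100(✓)  111101(✓)
size-2^1 implicants → -01010(✓)  -01100  -10100  -11000(✓)  -11010(✓)  0-1010(✓)  00-010(✓)  00-011(✓)  000-10  00001-(✓)  00101-(✓)  0110-0(✓)  1-1000(✓)  1-1010(✓)  1-1100(✓)  1-1101(✓)  10-001(✓)  10-101(✓)  100-01(✓)  101-00(✓)  101-01(✓)  1010-0(✓)  10100-(✓)  1011-1  10110-(✓)  11-010  11-100  111-00(✓)  1110-0(✓)  11110-(✓)
size-2^2 implicants → --1010  -110-0  00-01-  1-1-00  1-10-0  1-110-  10--01  101-0-
Unchecked terms (primes): --1010, -01100, -10100, -110-0, 00-01-, 000-10, 1-1-00, 1-10-0, 1-110-, 10--01, 101-0-, 1011-1, 11-010, 11-100, 110111
Minterm coverage:
  m2 ⊆ 00-01-,000-10
  m3 ⊆ 00-01- [E]
  m6 ⊆ 000-10 [E]
  m10 ⊆ --1010,00-01-
  m11 ⊆ 00-01- [E]
  m12 ⊆ -01100 [E]
  m20 ⊆ -10100 [E]
  m24 ⊆ -110-0 [E]
  m26 ⊆ --1010,-110-0
  m33 ⊆ 10--01 [E]
  m37 ⊆ 10--01 [E]
  m40 ⊆ 1-1-00,1-10-0,101-0-
  m41 ⊆ 10--01,101-0-
  m42 ⊆ --1010,1-10-0
  m44 ⊆ -01100,1-1-00,1-110-,101-0-
  m45 ⊆ 1-110-,10--01,101-0-,1011-1
  m47 ⊆ 1011-1 [E]
  m50 ⊆ 11-010 [E]
  m52 ⊆ -10100,11-100
  m55 ⊆ 110111 [E]
  m56 ⊆ -110-0,1-1-00,1-10-0
  m58 ⊆ --1010,-110-0,1-10-0,11-010
  m60 ⊆ 1-1-00,1-110-,11-100
  m61 ⊆ 1-110- [E]
E = {-01100, -10100, -110-0, 00-01-, 000-10, 1-110-, 10--01, 1011-1, 11-010, 110111}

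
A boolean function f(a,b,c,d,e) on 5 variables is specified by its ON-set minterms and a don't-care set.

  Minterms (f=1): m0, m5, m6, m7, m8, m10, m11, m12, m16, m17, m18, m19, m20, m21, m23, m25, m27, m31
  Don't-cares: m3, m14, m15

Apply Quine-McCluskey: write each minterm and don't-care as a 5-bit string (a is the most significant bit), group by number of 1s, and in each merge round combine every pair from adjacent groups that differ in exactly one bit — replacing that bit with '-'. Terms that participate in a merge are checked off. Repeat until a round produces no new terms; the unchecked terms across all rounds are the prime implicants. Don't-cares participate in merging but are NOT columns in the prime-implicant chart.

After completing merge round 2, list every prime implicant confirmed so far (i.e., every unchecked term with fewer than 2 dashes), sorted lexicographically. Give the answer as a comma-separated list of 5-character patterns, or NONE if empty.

-0000, 0-000

Round 0: 00000✓ 00011✓ 00101✓ 00110✓ 00111✓ 01000✓ 01010✓ 01011✓ 01100✓ 01110✓ 01111✓ 10000✓ 10001✓ 10010✓ 10011✓ 10100✓ 10101✓ 10111✓ 11001✓ 11011✓ 11111✓
Round 1: -0000 -0011✓ -0101✓ -0111✓ -1011✓ -1111✓ 0-000 0-011✓ 0-110✓ 0-111✓ 00-11✓ 001-1✓ 0011-✓ 01-00✓ 01-10✓ 01-11✓ 010-0✓ 0101-✓ 011-0✓ 0111-✓ 1-001✓ 1-011✓ 1-111✓ 10-00✓ 10-01✓ 10-11✓ 100-0✓ 100-1✓ 1000-✓ 1001-✓ 101-1✓ 1010-✓ 11-11✓ 110-1✓
Round 2: --011✓ --111✓ -0-11✓ -01-1 -1-11✓ 0--11✓ 0-11- 01--0 01-1- 1--11✓ 1-0-1 10--1 10-0- 100--
Round 3: ---11
PIs = {---11, -0000, -01-1, 0-000, 0-11-, 01--0, 01-1-, 1-0-1, 10--1, 10-0-, 100--}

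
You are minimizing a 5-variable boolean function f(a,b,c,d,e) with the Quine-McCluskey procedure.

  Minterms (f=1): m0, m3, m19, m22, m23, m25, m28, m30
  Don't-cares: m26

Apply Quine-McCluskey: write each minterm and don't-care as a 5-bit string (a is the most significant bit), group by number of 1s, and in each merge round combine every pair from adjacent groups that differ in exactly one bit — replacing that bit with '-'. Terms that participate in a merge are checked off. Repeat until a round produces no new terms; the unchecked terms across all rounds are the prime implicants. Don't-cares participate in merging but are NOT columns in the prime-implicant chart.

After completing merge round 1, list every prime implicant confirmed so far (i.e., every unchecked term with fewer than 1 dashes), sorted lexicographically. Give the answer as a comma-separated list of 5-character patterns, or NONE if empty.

Round 0: 00000 00011✓ 10011✓ 10110✓ 10111✓ 11001 11010✓ 11100✓ 11110✓
Round 1: -0011 1-110 10-11 1011- 11-10 111-0
PIs = {-0011, 00000, 1-110, 10-11, 1011-, 11-10, 11001, 111-0}

00000, 11001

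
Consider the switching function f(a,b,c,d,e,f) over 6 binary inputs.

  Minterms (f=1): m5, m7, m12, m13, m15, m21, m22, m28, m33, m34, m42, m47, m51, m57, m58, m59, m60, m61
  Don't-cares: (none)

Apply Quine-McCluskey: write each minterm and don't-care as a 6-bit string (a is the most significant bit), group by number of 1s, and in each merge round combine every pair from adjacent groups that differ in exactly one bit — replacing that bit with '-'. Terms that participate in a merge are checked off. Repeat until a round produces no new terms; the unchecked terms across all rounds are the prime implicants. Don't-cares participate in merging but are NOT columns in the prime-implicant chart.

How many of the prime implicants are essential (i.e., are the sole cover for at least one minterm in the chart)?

7

[col 0] 000101*, 000111*, 001100*, 001101*, 001111*, 010101*, 010110, 011100*, 100001, 100010*, 101010*, 101111*, 110011*, 111001*, 111010*, 111011*, 111100*, 111101*
[col 1] -01111, -11100, 0-0101, 0-1100, 00-101*, 00-111*, 0001-1*, 0011-1*, 00110-, 1-1010, 10-010, 11-011, 111-01, 1110-1, 11101-, 11110-
[col 2] 00-1-1
Prime implicants: -01111, -11100, 0-0101, 0-1100, 00-1-1, 00110-, 010110, 1-1010, 10-010, 100001, 11-011, 111-01, 1110-1, 11101-, 11110-
PI chart (minterm → PIs covering it):
  5 | 0-0101,00-1-1
  7 | 00-1-1  (sole → essential)
  12 | 0-1100,00110-
  13 | 00-1-1,00110-
  15 | -01111,00-1-1
  21 | 0-0101  (sole → essential)
  22 | 010110  (sole → essential)
  28 | -11100,0-1100
  33 | 100001  (sole → essential)
  34 | 10-010  (sole → essential)
  42 | 1-1010,10-010
  47 | -01111  (sole → essential)
  51 | 11-011  (sole → essential)
  57 | 111-01,1110-1
  58 | 1-1010,11101-
  59 | 11-011,1110-1,11101-
  60 | -11100,11110-
  61 | 111-01,11110-
Essential prime implicants: -01111, 0-0101, 00-1-1, 010110, 10-010, 100001, 11-011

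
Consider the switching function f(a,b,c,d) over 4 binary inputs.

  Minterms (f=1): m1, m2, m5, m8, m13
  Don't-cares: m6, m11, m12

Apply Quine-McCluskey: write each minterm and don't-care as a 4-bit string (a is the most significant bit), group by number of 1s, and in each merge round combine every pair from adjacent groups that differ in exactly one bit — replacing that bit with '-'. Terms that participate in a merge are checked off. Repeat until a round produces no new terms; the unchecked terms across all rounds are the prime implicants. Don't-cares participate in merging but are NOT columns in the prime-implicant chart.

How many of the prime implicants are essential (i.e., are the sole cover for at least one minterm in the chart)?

size-2^0 implicants → 0001(✓)  0010(✓)  0101(✓)  0110(✓)  1000(✓)  1011  1100(✓)  1101(✓)
size-2^1 implicants → -101  0-01  0-10  1-00  110-
Unchecked terms (primes): -101, 0-01, 0-10, 1-00, 1011, 110-
Minterm coverage:
  m1 ⊆ 0-01 [E]
  m2 ⊆ 0-10 [E]
  m5 ⊆ -101,0-01
  m8 ⊆ 1-00 [E]
  m13 ⊆ -101,110-
E = {0-01, 0-10, 1-00}

3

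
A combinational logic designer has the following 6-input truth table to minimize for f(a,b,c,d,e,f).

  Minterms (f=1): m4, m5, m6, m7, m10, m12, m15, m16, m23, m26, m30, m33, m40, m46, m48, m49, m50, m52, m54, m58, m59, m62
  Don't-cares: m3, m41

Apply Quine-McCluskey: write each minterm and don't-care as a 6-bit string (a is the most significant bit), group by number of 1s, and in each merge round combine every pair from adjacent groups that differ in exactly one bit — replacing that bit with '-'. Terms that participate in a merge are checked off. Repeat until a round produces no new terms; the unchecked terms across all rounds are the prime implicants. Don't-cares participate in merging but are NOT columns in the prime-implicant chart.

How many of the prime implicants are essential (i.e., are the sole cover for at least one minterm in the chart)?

size-2^0 implicants → 000011(✓)  000100(✓)  000101(✓)  000110(✓)  000111(✓)  001010(✓)  001100(✓)  001111(✓)  010000(✓)  010111(✓)  011010(✓)  011110(✓)  100001(✓)  101000(✓)  101001(✓)  101110(✓)  110000(✓)  110001(✓)  110010(✓)  110100(✓)  110110(✓)  111010(✓)  111011(✓)  111110(✓)
size-2^1 implicants → -10000  -11010(✓)  -11110(✓)  0-0111  0-1010  00-100  00-111  000-11  0001-0(✓)  0001-1(✓)  00010-(✓)  00011-(✓)  011-10(✓)  1-0001  1-1110  10-001  10100-  11-010(✓)  11-110(✓)  110-00(✓)  110-10(✓)  1100-0(✓)  11000-  1101-0(✓)  111-10(✓)  11101-
size-2^2 implicants → -11-10  0001--  11--10  110--0
Unchecked terms (primes): -10000, -11-10, 0-0111, 0-1010, 00-100, 00-111, 000-11, 0001--, 1-0001, 1-1110, 10-001, 10100-, 11--10, 110--0, 11000-, 11101-
Minterm coverage:
  m4 ⊆ 00-100,0001--
  m5 ⊆ 0001-- [E]
  m6 ⊆ 0001-- [E]
  m7 ⊆ 0-0111,00-111,000-11,0001--
  m10 ⊆ 0-1010 [E]
  m12 ⊆ 00-100 [E]
  m15 ⊆ 00-111 [E]
  m16 ⊆ -10000 [E]
  m23 ⊆ 0-0111 [E]
  m26 ⊆ -11-10,0-1010
  m30 ⊆ -11-10 [E]
  m33 ⊆ 1-0001,10-001
  m40 ⊆ 10100- [E]
  m46 ⊆ 1-1110 [E]
  m48 ⊆ -10000,110--0,11000-
  m49 ⊆ 1-0001,11000-
  m50 ⊆ 11--10,110--0
  m52 ⊆ 110--0 [E]
  m54 ⊆ 11--10,110--0
  m58 ⊆ -11-10,11--10,11101-
  m59 ⊆ 11101- [E]
  m62 ⊆ -11-10,1-1110,11--10
E = {-10000, -11-10, 0-0111, 0-1010, 00-100, 00-111, 0001--, 1-1110, 10100-, 110--0, 11101-}

11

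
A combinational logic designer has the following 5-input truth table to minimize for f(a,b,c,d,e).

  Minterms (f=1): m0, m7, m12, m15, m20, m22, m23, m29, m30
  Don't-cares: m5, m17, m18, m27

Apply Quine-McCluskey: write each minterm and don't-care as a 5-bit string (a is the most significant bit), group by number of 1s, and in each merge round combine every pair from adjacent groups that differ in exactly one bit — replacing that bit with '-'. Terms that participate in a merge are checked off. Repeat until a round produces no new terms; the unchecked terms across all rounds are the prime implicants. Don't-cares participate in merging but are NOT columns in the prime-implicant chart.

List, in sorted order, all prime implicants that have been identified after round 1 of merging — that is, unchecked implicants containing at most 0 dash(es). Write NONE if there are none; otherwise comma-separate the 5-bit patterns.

00000, 01100, 10001, 11011, 11101

size-2^0 implicants → 00000  00101(✓)  00111(✓)  01100  01111(✓)  10001  10010(✓)  10100(✓)  10110(✓)  10111(✓)  11011  11101  11110(✓)
size-2^1 implicants → -0111  0-111  001-1  1-110  10-10  101-0  1011-
Unchecked terms (primes): -0111, 0-111, 00000, 001-1, 01100, 1-110, 10-10, 10001, 101-0, 1011-, 11011, 11101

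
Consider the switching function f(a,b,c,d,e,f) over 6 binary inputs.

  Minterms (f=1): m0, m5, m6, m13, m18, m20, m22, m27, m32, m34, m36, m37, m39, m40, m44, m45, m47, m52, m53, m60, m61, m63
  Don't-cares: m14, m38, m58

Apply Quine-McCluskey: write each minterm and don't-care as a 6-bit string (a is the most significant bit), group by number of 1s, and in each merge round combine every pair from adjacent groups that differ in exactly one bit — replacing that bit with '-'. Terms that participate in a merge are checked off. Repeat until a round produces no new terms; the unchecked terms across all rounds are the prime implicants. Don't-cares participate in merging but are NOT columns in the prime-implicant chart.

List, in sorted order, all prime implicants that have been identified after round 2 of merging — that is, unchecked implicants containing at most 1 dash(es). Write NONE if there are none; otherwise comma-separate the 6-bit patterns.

[col 0] 000000*, 000101*, 000110*, 001101*, 001110*, 010010*, 010100*, 010110*, 011011, 100000*, 100010*, 100100*, 100101*, 100110*, 100111*, 101000*, 101100*, 101101*, 101111*, 110100*, 110101*, 111010, 111100*, 111101*, 111111*
[col 1] -00000, -00101*, -00110, -01101*, -10100, 0-0110, 00-101*, 00-110, 010-10, 0101-0, 1-0100*, 1-0101*, 1-1100*, 1-1101*, 1-1111*, 10-000*, 10-100*, 10-101*, 10-111*, 100-00*, 100-10*, 1000-0*, 1001-0*, 1001-1*, 10010-*, 10011-*, 101-00*, 1011-1*, 10110-*, 11-100*, 11-101*, 11010-*, 1111-1*, 11110-*
[col 2] -0-101, 1--100*, 1--101*, 1-010-*, 1-11-1, 1-110-*, 10--00, 10-1-1, 10-10-*, 100--0, 1001--, 11-10-*
[col 3] 1--10-
Prime implicants: -0-101, -00000, -00110, -10100, 0-0110, 00-110, 010-10, 0101-0, 011011, 1--10-, 1-11-1, 10--00, 10-1-1, 100--0, 1001--, 111010

-00000, -00110, -10100, 0-0110, 00-110, 010-10, 0101-0, 011011, 111010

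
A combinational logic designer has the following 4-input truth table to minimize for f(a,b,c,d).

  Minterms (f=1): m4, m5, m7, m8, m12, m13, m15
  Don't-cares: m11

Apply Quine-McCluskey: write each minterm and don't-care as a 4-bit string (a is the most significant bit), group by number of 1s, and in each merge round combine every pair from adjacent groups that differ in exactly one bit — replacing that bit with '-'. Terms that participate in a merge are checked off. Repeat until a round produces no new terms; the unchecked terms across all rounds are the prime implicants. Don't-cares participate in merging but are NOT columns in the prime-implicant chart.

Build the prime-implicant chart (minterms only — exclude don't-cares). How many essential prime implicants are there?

3

[col 0] 0100*, 0101*, 0111*, 1000*, 1011*, 1100*, 1101*, 1111*
[col 1] -100*, -101*, -111*, 01-1*, 010-*, 1-00, 1-11, 11-1*, 110-*
[col 2] -1-1, -10-
Prime implicants: -1-1, -10-, 1-00, 1-11
PI chart (minterm → PIs covering it):
  4 | -10-  (sole → essential)
  5 | -1-1,-10-
  7 | -1-1  (sole → essential)
  8 | 1-00  (sole → essential)
  12 | -10-,1-00
  13 | -1-1,-10-
  15 | -1-1,1-11
Essential prime implicants: -1-1, -10-, 1-00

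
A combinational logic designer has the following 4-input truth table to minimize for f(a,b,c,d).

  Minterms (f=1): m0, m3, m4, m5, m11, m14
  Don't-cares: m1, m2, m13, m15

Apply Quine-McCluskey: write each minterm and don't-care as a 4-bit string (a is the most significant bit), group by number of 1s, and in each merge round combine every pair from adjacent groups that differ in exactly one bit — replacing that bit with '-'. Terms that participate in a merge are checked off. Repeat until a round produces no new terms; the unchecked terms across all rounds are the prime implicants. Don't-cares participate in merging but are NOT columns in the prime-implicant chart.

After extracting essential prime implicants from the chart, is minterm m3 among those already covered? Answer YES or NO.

[col 0] 0000*, 0001*, 0010*, 0011*, 0100*, 0101*, 1011*, 1101*, 1110*, 1111*
[col 1] -011, -101, 0-00*, 0-01*, 00-0*, 00-1*, 000-*, 001-*, 010-*, 1-11, 11-1, 111-
[col 2] 0-0-, 00--
Prime implicants: -011, -101, 0-0-, 00--, 1-11, 11-1, 111-
PI chart (minterm → PIs covering it):
  0 | 0-0-,00--
  3 | -011,00--
  4 | 0-0-  (sole → essential)
  5 | -101,0-0-
  11 | -011,1-11
  14 | 111-  (sole → essential)
Essential prime implicants: 0-0-, 111-

NO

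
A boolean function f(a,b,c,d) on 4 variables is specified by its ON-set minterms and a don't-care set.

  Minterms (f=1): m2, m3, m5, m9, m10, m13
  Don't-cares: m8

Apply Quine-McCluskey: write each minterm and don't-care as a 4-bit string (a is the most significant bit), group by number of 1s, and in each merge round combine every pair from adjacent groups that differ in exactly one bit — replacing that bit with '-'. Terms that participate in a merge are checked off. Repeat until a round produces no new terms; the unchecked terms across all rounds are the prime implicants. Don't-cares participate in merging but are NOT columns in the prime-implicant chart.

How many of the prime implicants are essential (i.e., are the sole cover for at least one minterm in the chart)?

[col 0] 0010*, 0011*, 0101*, 1000*, 1001*, 1010*, 1101*
[col 1] -010, -101, 001-, 1-01, 10-0, 100-
Prime implicants: -010, -101, 001-, 1-01, 10-0, 100-
PI chart (minterm → PIs covering it):
  2 | -010,001-
  3 | 001-  (sole → essential)
  5 | -101  (sole → essential)
  9 | 1-01,100-
  10 | -010,10-0
  13 | -101,1-01
Essential prime implicants: -101, 001-

2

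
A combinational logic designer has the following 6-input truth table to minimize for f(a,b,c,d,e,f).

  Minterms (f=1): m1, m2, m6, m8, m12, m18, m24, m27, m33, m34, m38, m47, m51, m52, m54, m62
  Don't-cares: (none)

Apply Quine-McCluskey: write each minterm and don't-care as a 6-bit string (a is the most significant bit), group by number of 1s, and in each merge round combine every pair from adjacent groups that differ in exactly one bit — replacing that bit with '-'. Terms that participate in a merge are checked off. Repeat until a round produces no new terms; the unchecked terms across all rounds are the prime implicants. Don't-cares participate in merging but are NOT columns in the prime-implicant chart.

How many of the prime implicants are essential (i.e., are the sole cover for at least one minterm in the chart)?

size-2^0 implicants → 000001(✓)  000010(✓)  000110(✓)  001000(✓)  001100(✓)  010010(✓)  011000(✓)  011011  100001(✓)  100010(✓)  100110(✓)  101111  110011  110100(✓)  110110(✓)  111110(✓)
size-2^1 implicants → -00001  -00010(✓)  -00110(✓)  0-0010  0-1000  000-10(✓)  001-00  1-0110  100-10(✓)  11-110  1101-0
size-2^2 implicants → -00-10
Unchecked terms (primes): -00-10, -00001, 0-0010, 0-1000, 001-00, 011011, 1-0110, 101111, 11-110, 110011, 1101-0
Minterm coverage:
  m1 ⊆ -00001 [E]
  m2 ⊆ -00-10,0-0010
  m6 ⊆ -00-10 [E]
  m8 ⊆ 0-1000,001-00
  m12 ⊆ 001-00 [E]
  m18 ⊆ 0-0010 [E]
  m24 ⊆ 0-1000 [E]
  m27 ⊆ 011011 [E]
  m33 ⊆ -00001 [E]
  m34 ⊆ -00-10 [E]
  m38 ⊆ -00-10,1-0110
  m47 ⊆ 101111 [E]
  m51 ⊆ 110011 [E]
  m52 ⊆ 1101-0 [E]
  m54 ⊆ 1-0110,11-110,1101-0
  m62 ⊆ 11-110 [E]
E = {-00-10, -00001, 0-0010, 0-1000, 001-00, 011011, 101111, 11-110, 110011, 1101-0}

10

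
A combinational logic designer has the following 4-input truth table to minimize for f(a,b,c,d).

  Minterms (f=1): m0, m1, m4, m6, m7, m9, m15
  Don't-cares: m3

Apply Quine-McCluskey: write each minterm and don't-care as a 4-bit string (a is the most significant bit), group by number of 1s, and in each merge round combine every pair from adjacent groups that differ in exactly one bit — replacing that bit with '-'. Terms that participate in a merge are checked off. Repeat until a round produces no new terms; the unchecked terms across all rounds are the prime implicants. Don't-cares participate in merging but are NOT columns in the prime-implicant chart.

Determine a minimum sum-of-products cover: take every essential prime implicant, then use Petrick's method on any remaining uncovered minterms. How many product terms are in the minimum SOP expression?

[col 0] 0000*, 0001*, 0011*, 0100*, 0110*, 0111*, 1001*, 1111*
[col 1] -001, -111, 0-00, 0-11, 00-1, 000-, 01-0, 011-
Prime implicants: -001, -111, 0-00, 0-11, 00-1, 000-, 01-0, 011-
PI chart (minterm → PIs covering it):
  0 | 0-00,000-
  1 | -001,00-1,000-
  4 | 0-00,01-0
  6 | 01-0,011-
  7 | -111,0-11,011-
  9 | -001  (sole → essential)
  15 | -111  (sole → essential)
Essential prime implicants: -001, -111
Petrick residual → 0-00, 01-0
Minimum SOP uses 4 PIs: b'c'd + bcd + a'c'd' + a'bd'

4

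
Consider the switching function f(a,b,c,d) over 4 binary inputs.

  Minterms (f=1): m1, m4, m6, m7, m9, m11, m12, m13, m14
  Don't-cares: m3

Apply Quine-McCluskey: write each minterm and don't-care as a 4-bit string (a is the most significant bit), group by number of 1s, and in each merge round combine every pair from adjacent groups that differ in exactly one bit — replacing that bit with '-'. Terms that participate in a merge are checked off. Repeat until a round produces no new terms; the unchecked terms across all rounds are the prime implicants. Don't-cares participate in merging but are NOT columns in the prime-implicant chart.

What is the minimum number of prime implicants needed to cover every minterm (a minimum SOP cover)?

4

size-2^0 implicants → 0001(✓)  0011(✓)  0100(✓)  0110(✓)  0111(✓)  1001(✓)  1011(✓)  1100(✓)  1101(✓)  1110(✓)
size-2^1 implicants → -001(✓)  -011(✓)  -100(✓)  -110(✓)  0-11  00-1(✓)  01-0(✓)  011-  1-01  10-1(✓)  11-0(✓)  110-
size-2^2 implicants → -0-1  -1-0
Unchecked terms (primes): -0-1, -1-0, 0-11, 011-, 1-01, 110-
Minterm coverage:
  m1 ⊆ -0-1 [E]
  m4 ⊆ -1-0 [E]
  m6 ⊆ -1-0,011-
  m7 ⊆ 0-11,011-
  m9 ⊆ -0-1,1-01
  m11 ⊆ -0-1 [E]
  m12 ⊆ -1-0,110-
  m13 ⊆ 1-01,110-
  m14 ⊆ -1-0 [E]
E = {-0-1, -1-0}
Petrick residual → 0-11, 1-01
Cover = b'd + bd' + a'cd + ac'd  |cover|=4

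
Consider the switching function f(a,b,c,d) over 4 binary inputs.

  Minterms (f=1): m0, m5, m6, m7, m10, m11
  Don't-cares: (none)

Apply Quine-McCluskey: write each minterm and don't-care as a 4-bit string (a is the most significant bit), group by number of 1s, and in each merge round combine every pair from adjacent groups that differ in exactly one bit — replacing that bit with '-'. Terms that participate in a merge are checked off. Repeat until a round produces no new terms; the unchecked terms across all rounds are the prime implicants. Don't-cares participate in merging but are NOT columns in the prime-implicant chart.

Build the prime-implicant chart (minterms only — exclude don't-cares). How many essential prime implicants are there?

size-2^0 implicants → 0000  0101(✓)  0110(✓)  0111(✓)  1010(✓)  1011(✓)
size-2^1 implicants → 01-1  011-  101-
Unchecked terms (primes): 0000, 01-1, 011-, 101-
Minterm coverage:
  m0 ⊆ 0000 [E]
  m5 ⊆ 01-1 [E]
  m6 ⊆ 011- [E]
  m7 ⊆ 01-1,011-
  m10 ⊆ 101- [E]
  m11 ⊆ 101- [E]
E = {0000, 01-1, 011-, 101-}

4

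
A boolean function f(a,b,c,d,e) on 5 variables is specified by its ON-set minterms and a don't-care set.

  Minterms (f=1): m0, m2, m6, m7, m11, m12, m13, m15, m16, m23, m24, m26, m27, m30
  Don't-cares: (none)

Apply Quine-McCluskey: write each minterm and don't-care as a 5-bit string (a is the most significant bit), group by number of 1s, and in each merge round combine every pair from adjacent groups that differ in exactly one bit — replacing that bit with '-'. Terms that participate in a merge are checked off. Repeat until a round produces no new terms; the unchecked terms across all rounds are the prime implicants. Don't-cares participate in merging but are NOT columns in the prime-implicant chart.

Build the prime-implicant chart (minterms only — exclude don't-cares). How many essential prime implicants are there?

size-2^0 implicants → 00000(✓)  00010(✓)  00110(✓)  00111(✓)  01011(✓)  01100(✓)  01101(✓)  01111(✓)  10000(✓)  10111(✓)  11000(✓)  11010(✓)  11011(✓)  11110(✓)
size-2^1 implicants → -0000  -0111  -1011  0-111  00-10  000-0  0011-  01-11  011-1  0110-  1-000  11-10  110-0  1101-
Unchecked terms (primes): -0000, -0111, -1011, 0-111, 00-10, 000-0, 0011-, 01-11, 011-1, 0110-, 1-000, 11-10, 110-0, 1101-
Minterm coverage:
  m0 ⊆ -0000,000-0
  m2 ⊆ 00-10,000-0
  m6 ⊆ 00-10,0011-
  m7 ⊆ -0111,0-111,0011-
  m11 ⊆ -1011,01-11
  m12 ⊆ 0110- [E]
  m13 ⊆ 011-1,0110-
  m15 ⊆ 0-111,01-11,011-1
  m16 ⊆ -0000,1-000
  m23 ⊆ -0111 [E]
  m24 ⊆ 1-000,110-0
  m26 ⊆ 11-10,110-0,1101-
  m27 ⊆ -1011,1101-
  m30 ⊆ 11-10 [E]
E = {-0111, 0110-, 11-10}

3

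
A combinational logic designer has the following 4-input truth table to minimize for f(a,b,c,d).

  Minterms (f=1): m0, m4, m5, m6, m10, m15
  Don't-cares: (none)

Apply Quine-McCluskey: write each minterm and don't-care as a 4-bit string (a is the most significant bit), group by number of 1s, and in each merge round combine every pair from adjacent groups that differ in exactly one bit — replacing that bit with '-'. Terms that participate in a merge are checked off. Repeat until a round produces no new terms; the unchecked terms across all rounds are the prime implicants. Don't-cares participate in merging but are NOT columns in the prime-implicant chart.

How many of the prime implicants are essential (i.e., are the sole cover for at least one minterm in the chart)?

5

Round 0: 0000✓ 0100✓ 0101✓ 0110✓ 1010 1111
Round 1: 0-00 01-0 010-
PIs = {0-00, 01-0, 010-, 1010, 1111}
Coverage chart:
  m0: 0-00 ←essential
  m4: 0-00,01-0,010-
  m5: 010- ←essential
  m6: 01-0 ←essential
  m10: 1010 ←essential
  m15: 1111 ←essential
Essential: 0-00, 01-0, 010-, 1010, 1111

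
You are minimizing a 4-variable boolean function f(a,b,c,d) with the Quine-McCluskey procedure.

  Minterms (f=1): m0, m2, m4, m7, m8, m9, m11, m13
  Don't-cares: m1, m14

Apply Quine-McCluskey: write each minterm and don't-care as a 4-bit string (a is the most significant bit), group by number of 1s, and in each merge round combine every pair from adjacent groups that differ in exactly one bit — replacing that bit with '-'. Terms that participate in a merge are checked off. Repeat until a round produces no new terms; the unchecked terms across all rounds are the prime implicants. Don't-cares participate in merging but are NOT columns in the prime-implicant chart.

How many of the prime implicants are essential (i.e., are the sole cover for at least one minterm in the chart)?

[col 0] 0000*, 0001*, 0010*, 0100*, 0111, 1000*, 1001*, 1011*, 1101*, 1110
[col 1] -000*, -001*, 0-00, 00-0, 000-*, 1-01, 10-1, 100-*
[col 2] -00-
Prime implicants: -00-, 0-00, 00-0, 0111, 1-01, 10-1, 1110
PI chart (minterm → PIs covering it):
  0 | -00-,0-00,00-0
  2 | 00-0  (sole → essential)
  4 | 0-00  (sole → essential)
  7 | 0111  (sole → essential)
  8 | -00-  (sole → essential)
  9 | -00-,1-01,10-1
  11 | 10-1  (sole → essential)
  13 | 1-01  (sole → essential)
Essential prime implicants: -00-, 0-00, 00-0, 0111, 1-01, 10-1

6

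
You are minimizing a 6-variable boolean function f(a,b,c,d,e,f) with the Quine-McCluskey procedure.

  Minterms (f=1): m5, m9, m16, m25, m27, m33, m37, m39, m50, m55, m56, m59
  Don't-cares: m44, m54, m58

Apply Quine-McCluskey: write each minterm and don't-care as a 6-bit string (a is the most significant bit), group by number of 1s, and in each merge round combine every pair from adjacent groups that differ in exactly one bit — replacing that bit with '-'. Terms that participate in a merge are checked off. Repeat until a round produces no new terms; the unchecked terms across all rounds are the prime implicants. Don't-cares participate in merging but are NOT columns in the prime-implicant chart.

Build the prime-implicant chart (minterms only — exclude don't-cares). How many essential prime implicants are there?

5

size-2^0 implicants → 000101(✓)  001001(✓)  010000  011001(✓)  011011(✓)  100001(✓)  100101(✓)  100111(✓)  101100  110010(✓)  110110(✓)  110111(✓)  111000(✓)  111010(✓)  111011(✓)
size-2^1 implicants → -00101  -11011  0-1001  0110-1  1-0111  100-01  1001-1  11-010  110-10  11011-  1110-0  11101-
Unchecked terms (primes): -00101, -11011, 0-1001, 010000, 0110-1, 1-0111, 100-01, 1001-1, 101100, 11-010, 110-10, 11011-, 1110-0, 11101-
Minterm coverage:
  m5 ⊆ -00101 [E]
  m9 ⊆ 0-1001 [E]
  m16 ⊆ 010000 [E]
  m25 ⊆ 0-1001,0110-1
  m27 ⊆ -11011,0110-1
  m33 ⊆ 100-01 [E]
  m37 ⊆ -00101,100-01,1001-1
  m39 ⊆ 1-0111,1001-1
  m50 ⊆ 11-010,110-10
  m55 ⊆ 1-0111,11011-
  m56 ⊆ 1110-0 [E]
  m59 ⊆ -11011,11101-
E = {-00101, 0-1001, 010000, 100-01, 1110-0}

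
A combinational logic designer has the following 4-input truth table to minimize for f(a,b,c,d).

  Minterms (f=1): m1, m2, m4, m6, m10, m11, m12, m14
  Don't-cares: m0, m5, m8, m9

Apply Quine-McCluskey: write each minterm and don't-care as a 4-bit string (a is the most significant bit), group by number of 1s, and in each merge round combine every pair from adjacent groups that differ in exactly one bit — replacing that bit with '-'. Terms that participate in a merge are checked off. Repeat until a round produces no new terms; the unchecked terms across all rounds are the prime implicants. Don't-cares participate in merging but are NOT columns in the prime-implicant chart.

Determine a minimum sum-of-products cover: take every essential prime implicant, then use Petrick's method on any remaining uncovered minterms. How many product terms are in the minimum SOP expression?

3

[col 0] 0000*, 0001*, 0010*, 0100*, 0101*, 0110*, 1000*, 1001*, 1010*, 1011*, 1100*, 1110*
[col 1] -000*, -001*, -010*, -100*, -110*, 0-00*, 0-01*, 0-10*, 00-0*, 000-*, 01-0*, 010-*, 1-00*, 1-10*, 10-0*, 10-1*, 100-*, 101-*, 11-0*
[col 2] --00*, --10*, -0-0*, -00-, -1-0*, 0--0*, 0-0-, 1--0*, 10--
[col 3] ---0
Prime implicants: ---0, -00-, 0-0-, 10--
PI chart (minterm → PIs covering it):
  1 | -00-,0-0-
  2 | ---0  (sole → essential)
  4 | ---0,0-0-
  6 | ---0  (sole → essential)
  10 | ---0,10--
  11 | 10--  (sole → essential)
  12 | ---0  (sole → essential)
  14 | ---0  (sole → essential)
Essential prime implicants: ---0, 10--
Petrick residual → -00-
Minimum SOP uses 3 PIs: d' + b'c' + ab'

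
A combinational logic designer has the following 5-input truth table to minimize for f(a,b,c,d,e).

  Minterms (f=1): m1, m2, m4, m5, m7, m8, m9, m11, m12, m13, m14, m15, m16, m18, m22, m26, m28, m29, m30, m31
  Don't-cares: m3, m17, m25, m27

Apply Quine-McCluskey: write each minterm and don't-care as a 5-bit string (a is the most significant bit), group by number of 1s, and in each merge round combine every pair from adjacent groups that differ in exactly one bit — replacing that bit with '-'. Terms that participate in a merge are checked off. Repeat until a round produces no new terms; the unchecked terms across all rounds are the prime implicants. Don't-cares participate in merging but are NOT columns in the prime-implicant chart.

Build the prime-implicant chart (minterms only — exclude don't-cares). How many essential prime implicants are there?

[col 0] 00001*, 00010*, 00011*, 00100*, 00101*, 00111*, 01000*, 01001*, 01011*, 01100*, 01101*, 01110*, 01111*, 10000*, 10001*, 10010*, 10110*, 11001*, 11010*, 11011*, 11100*, 11101*, 11110*, 11111*
[col 1] -0001*, -0010, -1001*, -1011*, -1100*, -1101*, -1110*, -1111*, 0-001*, 0-011*, 0-100*, 0-101*, 0-111*, 00-01*, 00-11*, 000-1*, 0001-, 001-1*, 0010-*, 01-00*, 01-01*, 01-11*, 010-1*, 0100-*, 011-0*, 011-1*, 0110-*, 0111-*, 1-001*, 1-010*, 1-110*, 10-10*, 100-0, 1000-, 11-01*, 11-10*, 11-11*, 110-1*, 1101-*, 111-0*, 111-1*, 1110-*, 1111-*
[col 2] --001, -1-01*, -1-11*, -10-1*, -11-0*, -11-1*, -110-*, -111-*, 0--01*, 0--11*, 0-0-1*, 0-1-1*, 0-10-, 00--1*, 01--1*, 01-0-, 011--*, 1--10, 11--1*, 11-1-, 111--*
[col 3] -1--1, -11--, 0---1
Prime implicants: --001, -0010, -1--1, -11--, 0---1, 0-10-, 0001-, 01-0-, 1--10, 100-0, 1000-, 11-1-
PI chart (minterm → PIs covering it):
  1 | --001,0---1
  2 | -0010,0001-
  4 | 0-10-  (sole → essential)
  5 | 0---1,0-10-
  7 | 0---1  (sole → essential)
  8 | 01-0-  (sole → essential)
  9 | --001,-1--1,0---1,01-0-
  11 | -1--1,0---1
  12 | -11--,0-10-,01-0-
  13 | -1--1,-11--,0---1,0-10-,01-0-
  14 | -11--  (sole → essential)
  15 | -1--1,-11--,0---1
  16 | 100-0,1000-
  18 | -0010,1--10,100-0
  22 | 1--10  (sole → essential)
  26 | 1--10,11-1-
  28 | -11--  (sole → essential)
  29 | -1--1,-11--
  30 | -11--,1--10,11-1-
  31 | -1--1,-11--,11-1-
Essential prime implicants: -11--, 0---1, 0-10-, 01-0-, 1--10

5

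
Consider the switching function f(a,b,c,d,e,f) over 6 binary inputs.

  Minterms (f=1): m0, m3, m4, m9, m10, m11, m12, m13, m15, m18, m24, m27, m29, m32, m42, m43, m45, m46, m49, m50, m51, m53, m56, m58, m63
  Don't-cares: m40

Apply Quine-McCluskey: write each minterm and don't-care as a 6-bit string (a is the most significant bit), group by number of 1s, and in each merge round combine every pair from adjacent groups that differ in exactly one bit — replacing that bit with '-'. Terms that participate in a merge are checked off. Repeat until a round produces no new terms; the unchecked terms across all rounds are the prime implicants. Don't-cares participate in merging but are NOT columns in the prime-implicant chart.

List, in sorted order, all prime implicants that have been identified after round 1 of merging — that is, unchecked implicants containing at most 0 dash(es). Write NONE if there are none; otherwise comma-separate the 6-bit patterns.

[col 0] 000000*, 000011*, 000100*, 001001*, 001010*, 001011*, 001100*, 001101*, 001111*, 010010*, 011000*, 011011*, 011101*, 100000*, 101000*, 101010*, 101011*, 101101*, 101110*, 110001*, 110010*, 110011*, 110101*, 111000*, 111010*, 111111
[col 1] -00000, -01010*, -01011*, -01101, -10010, -11000, 0-1011, 0-1101, 00-011, 00-100, 000-00, 001-01*, 001-11*, 0010-1*, 00101-*, 0011-1*, 00110-, 1-1000*, 1-1010*, 10-000, 101-10, 1010-0*, 10101-*, 11-010, 110-01, 1100-1, 11001-, 1110-0*
[col 2] -0101-, 001--1, 1-10-0
Prime implicants: -00000, -0101-, -01101, -10010, -11000, 0-1011, 0-1101, 00-011, 00-100, 000-00, 001--1, 00110-, 1-10-0, 10-000, 101-10, 11-010, 110-01, 1100-1, 11001-, 111111

111111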